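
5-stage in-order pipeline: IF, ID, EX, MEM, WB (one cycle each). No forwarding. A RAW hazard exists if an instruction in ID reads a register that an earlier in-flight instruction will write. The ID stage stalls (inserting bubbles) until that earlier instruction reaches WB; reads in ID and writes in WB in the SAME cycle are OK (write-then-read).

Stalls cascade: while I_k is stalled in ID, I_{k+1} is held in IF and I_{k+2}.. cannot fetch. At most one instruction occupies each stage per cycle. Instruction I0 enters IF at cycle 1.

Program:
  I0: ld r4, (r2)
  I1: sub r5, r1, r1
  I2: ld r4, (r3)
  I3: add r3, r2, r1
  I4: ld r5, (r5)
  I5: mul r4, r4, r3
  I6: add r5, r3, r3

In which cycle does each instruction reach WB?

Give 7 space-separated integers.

I0 ld r4 <- r2: IF@1 ID@2 stall=0 (-) EX@3 MEM@4 WB@5
I1 sub r5 <- r1,r1: IF@2 ID@3 stall=0 (-) EX@4 MEM@5 WB@6
I2 ld r4 <- r3: IF@3 ID@4 stall=0 (-) EX@5 MEM@6 WB@7
I3 add r3 <- r2,r1: IF@4 ID@5 stall=0 (-) EX@6 MEM@7 WB@8
I4 ld r5 <- r5: IF@5 ID@6 stall=0 (-) EX@7 MEM@8 WB@9
I5 mul r4 <- r4,r3: IF@6 ID@7 stall=1 (RAW on I3.r3 (WB@8)) EX@9 MEM@10 WB@11
I6 add r5 <- r3,r3: IF@7 ID@9 stall=0 (-) EX@10 MEM@11 WB@12

Answer: 5 6 7 8 9 11 12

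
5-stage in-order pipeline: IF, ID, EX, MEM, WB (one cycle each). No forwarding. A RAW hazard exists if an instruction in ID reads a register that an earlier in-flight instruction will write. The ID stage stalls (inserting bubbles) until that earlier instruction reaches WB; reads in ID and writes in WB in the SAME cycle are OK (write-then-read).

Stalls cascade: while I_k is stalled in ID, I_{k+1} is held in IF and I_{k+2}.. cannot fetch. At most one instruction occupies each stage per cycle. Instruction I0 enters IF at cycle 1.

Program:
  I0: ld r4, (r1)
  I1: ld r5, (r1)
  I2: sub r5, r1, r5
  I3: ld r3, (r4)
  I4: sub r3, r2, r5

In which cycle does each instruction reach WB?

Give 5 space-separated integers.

I0 ld r4 <- r1: IF@1 ID@2 stall=0 (-) EX@3 MEM@4 WB@5
I1 ld r5 <- r1: IF@2 ID@3 stall=0 (-) EX@4 MEM@5 WB@6
I2 sub r5 <- r1,r5: IF@3 ID@4 stall=2 (RAW on I1.r5 (WB@6)) EX@7 MEM@8 WB@9
I3 ld r3 <- r4: IF@4 ID@7 stall=0 (-) EX@8 MEM@9 WB@10
I4 sub r3 <- r2,r5: IF@7 ID@8 stall=1 (RAW on I2.r5 (WB@9)) EX@10 MEM@11 WB@12

Answer: 5 6 9 10 12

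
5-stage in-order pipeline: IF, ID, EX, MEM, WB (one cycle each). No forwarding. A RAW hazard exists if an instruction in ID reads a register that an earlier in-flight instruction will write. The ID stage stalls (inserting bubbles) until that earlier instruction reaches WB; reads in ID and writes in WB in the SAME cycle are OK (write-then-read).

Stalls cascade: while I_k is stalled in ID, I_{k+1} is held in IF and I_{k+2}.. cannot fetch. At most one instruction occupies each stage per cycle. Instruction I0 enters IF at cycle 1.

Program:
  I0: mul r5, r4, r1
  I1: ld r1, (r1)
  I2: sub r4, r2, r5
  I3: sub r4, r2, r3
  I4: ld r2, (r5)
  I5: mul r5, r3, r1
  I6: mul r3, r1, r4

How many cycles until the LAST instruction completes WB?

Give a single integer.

I0 mul r5 <- r4,r1: IF@1 ID@2 stall=0 (-) EX@3 MEM@4 WB@5
I1 ld r1 <- r1: IF@2 ID@3 stall=0 (-) EX@4 MEM@5 WB@6
I2 sub r4 <- r2,r5: IF@3 ID@4 stall=1 (RAW on I0.r5 (WB@5)) EX@6 MEM@7 WB@8
I3 sub r4 <- r2,r3: IF@4 ID@6 stall=0 (-) EX@7 MEM@8 WB@9
I4 ld r2 <- r5: IF@6 ID@7 stall=0 (-) EX@8 MEM@9 WB@10
I5 mul r5 <- r3,r1: IF@7 ID@8 stall=0 (-) EX@9 MEM@10 WB@11
I6 mul r3 <- r1,r4: IF@8 ID@9 stall=0 (-) EX@10 MEM@11 WB@12

Answer: 12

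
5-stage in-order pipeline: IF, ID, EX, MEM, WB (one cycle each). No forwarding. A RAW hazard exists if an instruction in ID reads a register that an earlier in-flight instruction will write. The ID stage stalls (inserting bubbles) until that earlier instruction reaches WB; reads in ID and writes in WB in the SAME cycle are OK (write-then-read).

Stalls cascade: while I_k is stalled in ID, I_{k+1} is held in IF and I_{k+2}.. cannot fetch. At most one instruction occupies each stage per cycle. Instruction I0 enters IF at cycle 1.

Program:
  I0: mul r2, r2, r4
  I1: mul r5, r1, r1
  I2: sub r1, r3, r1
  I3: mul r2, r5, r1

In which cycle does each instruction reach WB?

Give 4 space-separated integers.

Answer: 5 6 7 10

Derivation:
I0 mul r2 <- r2,r4: IF@1 ID@2 stall=0 (-) EX@3 MEM@4 WB@5
I1 mul r5 <- r1,r1: IF@2 ID@3 stall=0 (-) EX@4 MEM@5 WB@6
I2 sub r1 <- r3,r1: IF@3 ID@4 stall=0 (-) EX@5 MEM@6 WB@7
I3 mul r2 <- r5,r1: IF@4 ID@5 stall=2 (RAW on I2.r1 (WB@7)) EX@8 MEM@9 WB@10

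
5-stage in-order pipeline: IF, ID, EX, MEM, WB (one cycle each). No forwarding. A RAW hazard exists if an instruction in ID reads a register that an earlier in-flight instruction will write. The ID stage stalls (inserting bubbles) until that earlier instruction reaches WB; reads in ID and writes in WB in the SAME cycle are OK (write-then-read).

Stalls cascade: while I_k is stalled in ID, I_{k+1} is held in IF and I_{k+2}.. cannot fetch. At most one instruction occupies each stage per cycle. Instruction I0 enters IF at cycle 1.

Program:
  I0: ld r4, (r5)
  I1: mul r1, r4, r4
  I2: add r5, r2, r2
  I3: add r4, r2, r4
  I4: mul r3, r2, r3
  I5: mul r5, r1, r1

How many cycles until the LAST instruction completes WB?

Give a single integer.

Answer: 12

Derivation:
I0 ld r4 <- r5: IF@1 ID@2 stall=0 (-) EX@3 MEM@4 WB@5
I1 mul r1 <- r4,r4: IF@2 ID@3 stall=2 (RAW on I0.r4 (WB@5)) EX@6 MEM@7 WB@8
I2 add r5 <- r2,r2: IF@3 ID@6 stall=0 (-) EX@7 MEM@8 WB@9
I3 add r4 <- r2,r4: IF@6 ID@7 stall=0 (-) EX@8 MEM@9 WB@10
I4 mul r3 <- r2,r3: IF@7 ID@8 stall=0 (-) EX@9 MEM@10 WB@11
I5 mul r5 <- r1,r1: IF@8 ID@9 stall=0 (-) EX@10 MEM@11 WB@12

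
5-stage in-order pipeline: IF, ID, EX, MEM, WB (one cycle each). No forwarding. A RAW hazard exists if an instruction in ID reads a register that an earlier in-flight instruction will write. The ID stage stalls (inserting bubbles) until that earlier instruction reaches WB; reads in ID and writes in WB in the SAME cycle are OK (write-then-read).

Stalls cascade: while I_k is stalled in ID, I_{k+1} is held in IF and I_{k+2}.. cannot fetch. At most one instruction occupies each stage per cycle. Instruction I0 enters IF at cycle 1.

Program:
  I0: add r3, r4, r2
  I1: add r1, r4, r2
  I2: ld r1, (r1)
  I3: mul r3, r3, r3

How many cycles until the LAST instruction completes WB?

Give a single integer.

I0 add r3 <- r4,r2: IF@1 ID@2 stall=0 (-) EX@3 MEM@4 WB@5
I1 add r1 <- r4,r2: IF@2 ID@3 stall=0 (-) EX@4 MEM@5 WB@6
I2 ld r1 <- r1: IF@3 ID@4 stall=2 (RAW on I1.r1 (WB@6)) EX@7 MEM@8 WB@9
I3 mul r3 <- r3,r3: IF@4 ID@7 stall=0 (-) EX@8 MEM@9 WB@10

Answer: 10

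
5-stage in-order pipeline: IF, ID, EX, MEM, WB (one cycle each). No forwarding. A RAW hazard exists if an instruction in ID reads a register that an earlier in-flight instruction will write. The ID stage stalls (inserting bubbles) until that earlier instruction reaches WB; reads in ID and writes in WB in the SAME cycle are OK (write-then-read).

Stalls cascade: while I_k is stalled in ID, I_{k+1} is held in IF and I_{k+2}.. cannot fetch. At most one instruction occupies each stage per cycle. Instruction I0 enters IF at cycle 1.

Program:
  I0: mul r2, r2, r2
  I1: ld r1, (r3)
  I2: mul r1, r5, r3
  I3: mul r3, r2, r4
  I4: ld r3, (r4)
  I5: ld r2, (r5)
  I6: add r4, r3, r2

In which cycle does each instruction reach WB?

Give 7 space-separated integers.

I0 mul r2 <- r2,r2: IF@1 ID@2 stall=0 (-) EX@3 MEM@4 WB@5
I1 ld r1 <- r3: IF@2 ID@3 stall=0 (-) EX@4 MEM@5 WB@6
I2 mul r1 <- r5,r3: IF@3 ID@4 stall=0 (-) EX@5 MEM@6 WB@7
I3 mul r3 <- r2,r4: IF@4 ID@5 stall=0 (-) EX@6 MEM@7 WB@8
I4 ld r3 <- r4: IF@5 ID@6 stall=0 (-) EX@7 MEM@8 WB@9
I5 ld r2 <- r5: IF@6 ID@7 stall=0 (-) EX@8 MEM@9 WB@10
I6 add r4 <- r3,r2: IF@7 ID@8 stall=2 (RAW on I5.r2 (WB@10)) EX@11 MEM@12 WB@13

Answer: 5 6 7 8 9 10 13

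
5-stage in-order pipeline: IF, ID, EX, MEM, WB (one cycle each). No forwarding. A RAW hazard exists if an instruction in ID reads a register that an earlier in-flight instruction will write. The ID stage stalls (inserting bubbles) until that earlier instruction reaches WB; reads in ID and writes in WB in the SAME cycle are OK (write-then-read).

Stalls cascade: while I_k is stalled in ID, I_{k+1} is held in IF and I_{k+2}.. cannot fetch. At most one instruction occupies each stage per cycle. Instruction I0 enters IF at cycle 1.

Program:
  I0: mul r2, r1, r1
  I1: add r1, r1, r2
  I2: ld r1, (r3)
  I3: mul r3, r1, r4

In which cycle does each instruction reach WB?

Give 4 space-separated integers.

I0 mul r2 <- r1,r1: IF@1 ID@2 stall=0 (-) EX@3 MEM@4 WB@5
I1 add r1 <- r1,r2: IF@2 ID@3 stall=2 (RAW on I0.r2 (WB@5)) EX@6 MEM@7 WB@8
I2 ld r1 <- r3: IF@3 ID@6 stall=0 (-) EX@7 MEM@8 WB@9
I3 mul r3 <- r1,r4: IF@6 ID@7 stall=2 (RAW on I2.r1 (WB@9)) EX@10 MEM@11 WB@12

Answer: 5 8 9 12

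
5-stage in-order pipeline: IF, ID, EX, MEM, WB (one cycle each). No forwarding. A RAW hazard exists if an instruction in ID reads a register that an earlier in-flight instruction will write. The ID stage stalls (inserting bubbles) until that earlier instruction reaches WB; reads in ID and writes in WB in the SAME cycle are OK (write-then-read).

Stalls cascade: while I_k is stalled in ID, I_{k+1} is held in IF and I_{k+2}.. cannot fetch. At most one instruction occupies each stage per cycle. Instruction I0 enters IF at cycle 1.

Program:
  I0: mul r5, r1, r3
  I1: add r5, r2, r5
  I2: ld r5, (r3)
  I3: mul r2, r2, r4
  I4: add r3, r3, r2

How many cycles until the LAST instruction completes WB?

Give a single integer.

I0 mul r5 <- r1,r3: IF@1 ID@2 stall=0 (-) EX@3 MEM@4 WB@5
I1 add r5 <- r2,r5: IF@2 ID@3 stall=2 (RAW on I0.r5 (WB@5)) EX@6 MEM@7 WB@8
I2 ld r5 <- r3: IF@3 ID@6 stall=0 (-) EX@7 MEM@8 WB@9
I3 mul r2 <- r2,r4: IF@6 ID@7 stall=0 (-) EX@8 MEM@9 WB@10
I4 add r3 <- r3,r2: IF@7 ID@8 stall=2 (RAW on I3.r2 (WB@10)) EX@11 MEM@12 WB@13

Answer: 13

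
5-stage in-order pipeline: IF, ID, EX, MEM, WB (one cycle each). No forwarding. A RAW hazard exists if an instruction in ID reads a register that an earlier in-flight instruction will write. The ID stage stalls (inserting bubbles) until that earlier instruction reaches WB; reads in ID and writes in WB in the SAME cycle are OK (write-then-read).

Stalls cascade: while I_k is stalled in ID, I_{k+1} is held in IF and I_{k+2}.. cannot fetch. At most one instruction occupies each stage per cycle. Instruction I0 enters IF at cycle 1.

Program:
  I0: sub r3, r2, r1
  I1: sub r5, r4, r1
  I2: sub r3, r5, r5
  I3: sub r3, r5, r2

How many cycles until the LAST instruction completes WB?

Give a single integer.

Answer: 10

Derivation:
I0 sub r3 <- r2,r1: IF@1 ID@2 stall=0 (-) EX@3 MEM@4 WB@5
I1 sub r5 <- r4,r1: IF@2 ID@3 stall=0 (-) EX@4 MEM@5 WB@6
I2 sub r3 <- r5,r5: IF@3 ID@4 stall=2 (RAW on I1.r5 (WB@6)) EX@7 MEM@8 WB@9
I3 sub r3 <- r5,r2: IF@4 ID@7 stall=0 (-) EX@8 MEM@9 WB@10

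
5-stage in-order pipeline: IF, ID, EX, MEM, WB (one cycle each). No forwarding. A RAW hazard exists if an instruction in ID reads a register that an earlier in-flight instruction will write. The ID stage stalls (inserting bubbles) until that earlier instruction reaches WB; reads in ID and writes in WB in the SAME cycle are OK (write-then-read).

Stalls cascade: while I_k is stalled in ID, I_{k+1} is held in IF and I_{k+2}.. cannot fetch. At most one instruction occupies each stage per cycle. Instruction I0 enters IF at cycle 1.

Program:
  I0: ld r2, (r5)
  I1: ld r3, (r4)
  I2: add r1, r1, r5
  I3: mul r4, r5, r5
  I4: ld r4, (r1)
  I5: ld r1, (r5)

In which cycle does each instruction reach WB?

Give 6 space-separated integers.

Answer: 5 6 7 8 10 11

Derivation:
I0 ld r2 <- r5: IF@1 ID@2 stall=0 (-) EX@3 MEM@4 WB@5
I1 ld r3 <- r4: IF@2 ID@3 stall=0 (-) EX@4 MEM@5 WB@6
I2 add r1 <- r1,r5: IF@3 ID@4 stall=0 (-) EX@5 MEM@6 WB@7
I3 mul r4 <- r5,r5: IF@4 ID@5 stall=0 (-) EX@6 MEM@7 WB@8
I4 ld r4 <- r1: IF@5 ID@6 stall=1 (RAW on I2.r1 (WB@7)) EX@8 MEM@9 WB@10
I5 ld r1 <- r5: IF@6 ID@8 stall=0 (-) EX@9 MEM@10 WB@11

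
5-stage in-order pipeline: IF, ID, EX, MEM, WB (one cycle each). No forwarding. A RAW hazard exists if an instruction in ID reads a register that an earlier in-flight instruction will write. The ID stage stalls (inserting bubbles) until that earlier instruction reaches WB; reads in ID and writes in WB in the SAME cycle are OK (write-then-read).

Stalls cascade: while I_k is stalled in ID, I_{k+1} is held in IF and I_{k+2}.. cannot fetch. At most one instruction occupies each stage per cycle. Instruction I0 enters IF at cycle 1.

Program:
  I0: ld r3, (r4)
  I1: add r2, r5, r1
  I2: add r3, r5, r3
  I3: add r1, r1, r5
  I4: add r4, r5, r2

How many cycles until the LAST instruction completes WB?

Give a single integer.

I0 ld r3 <- r4: IF@1 ID@2 stall=0 (-) EX@3 MEM@4 WB@5
I1 add r2 <- r5,r1: IF@2 ID@3 stall=0 (-) EX@4 MEM@5 WB@6
I2 add r3 <- r5,r3: IF@3 ID@4 stall=1 (RAW on I0.r3 (WB@5)) EX@6 MEM@7 WB@8
I3 add r1 <- r1,r5: IF@4 ID@6 stall=0 (-) EX@7 MEM@8 WB@9
I4 add r4 <- r5,r2: IF@6 ID@7 stall=0 (-) EX@8 MEM@9 WB@10

Answer: 10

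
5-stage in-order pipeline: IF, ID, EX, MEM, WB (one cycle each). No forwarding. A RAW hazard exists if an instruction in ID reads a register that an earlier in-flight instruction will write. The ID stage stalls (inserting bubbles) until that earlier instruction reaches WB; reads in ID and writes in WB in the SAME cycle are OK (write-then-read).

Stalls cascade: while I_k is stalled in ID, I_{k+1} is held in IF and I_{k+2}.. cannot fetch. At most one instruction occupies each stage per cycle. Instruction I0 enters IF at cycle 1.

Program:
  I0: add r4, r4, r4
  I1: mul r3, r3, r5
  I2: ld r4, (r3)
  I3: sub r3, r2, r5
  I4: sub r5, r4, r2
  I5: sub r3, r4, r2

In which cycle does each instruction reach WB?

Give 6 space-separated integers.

I0 add r4 <- r4,r4: IF@1 ID@2 stall=0 (-) EX@3 MEM@4 WB@5
I1 mul r3 <- r3,r5: IF@2 ID@3 stall=0 (-) EX@4 MEM@5 WB@6
I2 ld r4 <- r3: IF@3 ID@4 stall=2 (RAW on I1.r3 (WB@6)) EX@7 MEM@8 WB@9
I3 sub r3 <- r2,r5: IF@4 ID@7 stall=0 (-) EX@8 MEM@9 WB@10
I4 sub r5 <- r4,r2: IF@7 ID@8 stall=1 (RAW on I2.r4 (WB@9)) EX@10 MEM@11 WB@12
I5 sub r3 <- r4,r2: IF@8 ID@10 stall=0 (-) EX@11 MEM@12 WB@13

Answer: 5 6 9 10 12 13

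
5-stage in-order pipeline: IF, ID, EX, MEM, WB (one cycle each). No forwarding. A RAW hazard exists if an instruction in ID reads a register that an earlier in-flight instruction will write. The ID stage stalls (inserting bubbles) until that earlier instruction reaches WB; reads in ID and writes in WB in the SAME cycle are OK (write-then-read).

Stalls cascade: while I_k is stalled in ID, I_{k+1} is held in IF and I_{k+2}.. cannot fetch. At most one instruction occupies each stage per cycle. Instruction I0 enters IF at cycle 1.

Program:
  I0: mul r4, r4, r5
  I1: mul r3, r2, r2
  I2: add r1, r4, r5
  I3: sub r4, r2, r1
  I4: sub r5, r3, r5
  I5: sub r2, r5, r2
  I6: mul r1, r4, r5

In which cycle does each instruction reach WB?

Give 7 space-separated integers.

I0 mul r4 <- r4,r5: IF@1 ID@2 stall=0 (-) EX@3 MEM@4 WB@5
I1 mul r3 <- r2,r2: IF@2 ID@3 stall=0 (-) EX@4 MEM@5 WB@6
I2 add r1 <- r4,r5: IF@3 ID@4 stall=1 (RAW on I0.r4 (WB@5)) EX@6 MEM@7 WB@8
I3 sub r4 <- r2,r1: IF@4 ID@6 stall=2 (RAW on I2.r1 (WB@8)) EX@9 MEM@10 WB@11
I4 sub r5 <- r3,r5: IF@6 ID@9 stall=0 (-) EX@10 MEM@11 WB@12
I5 sub r2 <- r5,r2: IF@9 ID@10 stall=2 (RAW on I4.r5 (WB@12)) EX@13 MEM@14 WB@15
I6 mul r1 <- r4,r5: IF@10 ID@13 stall=0 (-) EX@14 MEM@15 WB@16

Answer: 5 6 8 11 12 15 16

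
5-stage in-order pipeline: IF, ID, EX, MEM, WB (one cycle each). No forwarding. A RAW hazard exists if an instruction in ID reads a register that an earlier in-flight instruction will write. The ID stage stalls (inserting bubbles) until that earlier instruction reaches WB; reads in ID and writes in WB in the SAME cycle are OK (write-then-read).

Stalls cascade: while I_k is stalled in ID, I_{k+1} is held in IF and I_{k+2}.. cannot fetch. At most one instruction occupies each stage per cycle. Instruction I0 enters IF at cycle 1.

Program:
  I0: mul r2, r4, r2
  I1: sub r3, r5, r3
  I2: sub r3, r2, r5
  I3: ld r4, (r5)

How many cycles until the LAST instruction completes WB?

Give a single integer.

Answer: 9

Derivation:
I0 mul r2 <- r4,r2: IF@1 ID@2 stall=0 (-) EX@3 MEM@4 WB@5
I1 sub r3 <- r5,r3: IF@2 ID@3 stall=0 (-) EX@4 MEM@5 WB@6
I2 sub r3 <- r2,r5: IF@3 ID@4 stall=1 (RAW on I0.r2 (WB@5)) EX@6 MEM@7 WB@8
I3 ld r4 <- r5: IF@4 ID@6 stall=0 (-) EX@7 MEM@8 WB@9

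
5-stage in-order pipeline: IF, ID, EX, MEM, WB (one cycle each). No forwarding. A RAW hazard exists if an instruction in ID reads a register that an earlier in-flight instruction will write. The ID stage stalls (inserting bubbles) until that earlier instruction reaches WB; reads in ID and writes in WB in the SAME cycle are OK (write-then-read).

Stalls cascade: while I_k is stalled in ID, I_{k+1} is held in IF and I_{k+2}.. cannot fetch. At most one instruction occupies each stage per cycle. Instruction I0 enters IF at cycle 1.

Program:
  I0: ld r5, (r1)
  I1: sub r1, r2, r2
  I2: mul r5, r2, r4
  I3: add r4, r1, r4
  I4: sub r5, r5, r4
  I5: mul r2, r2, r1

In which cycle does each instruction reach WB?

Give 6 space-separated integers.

Answer: 5 6 7 9 12 13

Derivation:
I0 ld r5 <- r1: IF@1 ID@2 stall=0 (-) EX@3 MEM@4 WB@5
I1 sub r1 <- r2,r2: IF@2 ID@3 stall=0 (-) EX@4 MEM@5 WB@6
I2 mul r5 <- r2,r4: IF@3 ID@4 stall=0 (-) EX@5 MEM@6 WB@7
I3 add r4 <- r1,r4: IF@4 ID@5 stall=1 (RAW on I1.r1 (WB@6)) EX@7 MEM@8 WB@9
I4 sub r5 <- r5,r4: IF@5 ID@7 stall=2 (RAW on I3.r4 (WB@9)) EX@10 MEM@11 WB@12
I5 mul r2 <- r2,r1: IF@7 ID@10 stall=0 (-) EX@11 MEM@12 WB@13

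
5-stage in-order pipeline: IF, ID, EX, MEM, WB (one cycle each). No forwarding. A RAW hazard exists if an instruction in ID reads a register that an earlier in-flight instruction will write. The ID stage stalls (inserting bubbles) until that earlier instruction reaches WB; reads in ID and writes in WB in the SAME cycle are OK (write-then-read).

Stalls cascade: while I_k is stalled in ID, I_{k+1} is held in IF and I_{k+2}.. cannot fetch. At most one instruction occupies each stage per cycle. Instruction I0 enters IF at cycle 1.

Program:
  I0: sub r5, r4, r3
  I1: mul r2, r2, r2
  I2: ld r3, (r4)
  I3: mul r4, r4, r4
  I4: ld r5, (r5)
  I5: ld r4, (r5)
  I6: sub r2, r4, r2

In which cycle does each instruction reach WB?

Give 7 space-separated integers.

I0 sub r5 <- r4,r3: IF@1 ID@2 stall=0 (-) EX@3 MEM@4 WB@5
I1 mul r2 <- r2,r2: IF@2 ID@3 stall=0 (-) EX@4 MEM@5 WB@6
I2 ld r3 <- r4: IF@3 ID@4 stall=0 (-) EX@5 MEM@6 WB@7
I3 mul r4 <- r4,r4: IF@4 ID@5 stall=0 (-) EX@6 MEM@7 WB@8
I4 ld r5 <- r5: IF@5 ID@6 stall=0 (-) EX@7 MEM@8 WB@9
I5 ld r4 <- r5: IF@6 ID@7 stall=2 (RAW on I4.r5 (WB@9)) EX@10 MEM@11 WB@12
I6 sub r2 <- r4,r2: IF@7 ID@10 stall=2 (RAW on I5.r4 (WB@12)) EX@13 MEM@14 WB@15

Answer: 5 6 7 8 9 12 15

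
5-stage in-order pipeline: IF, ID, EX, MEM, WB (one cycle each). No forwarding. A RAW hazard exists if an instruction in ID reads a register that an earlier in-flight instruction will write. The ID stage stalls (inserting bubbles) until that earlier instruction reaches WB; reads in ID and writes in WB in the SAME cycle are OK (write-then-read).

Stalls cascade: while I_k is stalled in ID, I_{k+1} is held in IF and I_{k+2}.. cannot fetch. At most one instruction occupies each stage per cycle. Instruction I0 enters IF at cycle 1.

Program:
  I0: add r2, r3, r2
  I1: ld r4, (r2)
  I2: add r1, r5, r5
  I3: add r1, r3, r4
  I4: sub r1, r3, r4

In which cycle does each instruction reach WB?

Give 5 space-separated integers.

I0 add r2 <- r3,r2: IF@1 ID@2 stall=0 (-) EX@3 MEM@4 WB@5
I1 ld r4 <- r2: IF@2 ID@3 stall=2 (RAW on I0.r2 (WB@5)) EX@6 MEM@7 WB@8
I2 add r1 <- r5,r5: IF@3 ID@6 stall=0 (-) EX@7 MEM@8 WB@9
I3 add r1 <- r3,r4: IF@6 ID@7 stall=1 (RAW on I1.r4 (WB@8)) EX@9 MEM@10 WB@11
I4 sub r1 <- r3,r4: IF@7 ID@9 stall=0 (-) EX@10 MEM@11 WB@12

Answer: 5 8 9 11 12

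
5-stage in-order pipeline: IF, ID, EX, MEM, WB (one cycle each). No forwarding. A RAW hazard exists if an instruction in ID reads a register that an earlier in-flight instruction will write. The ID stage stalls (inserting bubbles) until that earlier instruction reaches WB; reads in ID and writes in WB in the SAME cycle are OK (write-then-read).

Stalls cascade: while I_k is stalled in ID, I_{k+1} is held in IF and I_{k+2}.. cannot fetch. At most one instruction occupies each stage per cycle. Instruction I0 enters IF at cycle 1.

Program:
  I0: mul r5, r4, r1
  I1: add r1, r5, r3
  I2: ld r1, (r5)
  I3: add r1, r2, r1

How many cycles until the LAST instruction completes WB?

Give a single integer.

I0 mul r5 <- r4,r1: IF@1 ID@2 stall=0 (-) EX@3 MEM@4 WB@5
I1 add r1 <- r5,r3: IF@2 ID@3 stall=2 (RAW on I0.r5 (WB@5)) EX@6 MEM@7 WB@8
I2 ld r1 <- r5: IF@3 ID@6 stall=0 (-) EX@7 MEM@8 WB@9
I3 add r1 <- r2,r1: IF@6 ID@7 stall=2 (RAW on I2.r1 (WB@9)) EX@10 MEM@11 WB@12

Answer: 12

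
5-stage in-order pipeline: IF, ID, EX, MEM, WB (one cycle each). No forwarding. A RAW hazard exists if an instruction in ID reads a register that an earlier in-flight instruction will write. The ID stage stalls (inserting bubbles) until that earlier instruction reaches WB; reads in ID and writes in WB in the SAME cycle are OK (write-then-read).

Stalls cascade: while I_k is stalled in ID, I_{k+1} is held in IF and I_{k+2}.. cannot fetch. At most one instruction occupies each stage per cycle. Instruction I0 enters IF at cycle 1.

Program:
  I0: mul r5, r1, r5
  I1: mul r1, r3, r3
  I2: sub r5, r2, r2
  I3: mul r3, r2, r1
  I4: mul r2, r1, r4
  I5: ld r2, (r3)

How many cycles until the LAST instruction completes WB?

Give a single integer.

I0 mul r5 <- r1,r5: IF@1 ID@2 stall=0 (-) EX@3 MEM@4 WB@5
I1 mul r1 <- r3,r3: IF@2 ID@3 stall=0 (-) EX@4 MEM@5 WB@6
I2 sub r5 <- r2,r2: IF@3 ID@4 stall=0 (-) EX@5 MEM@6 WB@7
I3 mul r3 <- r2,r1: IF@4 ID@5 stall=1 (RAW on I1.r1 (WB@6)) EX@7 MEM@8 WB@9
I4 mul r2 <- r1,r4: IF@5 ID@7 stall=0 (-) EX@8 MEM@9 WB@10
I5 ld r2 <- r3: IF@7 ID@8 stall=1 (RAW on I3.r3 (WB@9)) EX@10 MEM@11 WB@12

Answer: 12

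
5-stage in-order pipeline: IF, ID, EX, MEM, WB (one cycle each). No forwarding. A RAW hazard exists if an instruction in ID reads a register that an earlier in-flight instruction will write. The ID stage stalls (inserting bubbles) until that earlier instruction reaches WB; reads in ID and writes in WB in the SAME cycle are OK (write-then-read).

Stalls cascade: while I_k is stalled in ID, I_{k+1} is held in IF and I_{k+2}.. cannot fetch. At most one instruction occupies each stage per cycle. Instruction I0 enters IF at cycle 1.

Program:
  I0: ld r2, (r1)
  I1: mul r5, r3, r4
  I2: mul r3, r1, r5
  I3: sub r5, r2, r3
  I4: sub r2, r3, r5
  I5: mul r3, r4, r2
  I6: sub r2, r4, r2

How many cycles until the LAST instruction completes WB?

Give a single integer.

I0 ld r2 <- r1: IF@1 ID@2 stall=0 (-) EX@3 MEM@4 WB@5
I1 mul r5 <- r3,r4: IF@2 ID@3 stall=0 (-) EX@4 MEM@5 WB@6
I2 mul r3 <- r1,r5: IF@3 ID@4 stall=2 (RAW on I1.r5 (WB@6)) EX@7 MEM@8 WB@9
I3 sub r5 <- r2,r3: IF@4 ID@7 stall=2 (RAW on I2.r3 (WB@9)) EX@10 MEM@11 WB@12
I4 sub r2 <- r3,r5: IF@7 ID@10 stall=2 (RAW on I3.r5 (WB@12)) EX@13 MEM@14 WB@15
I5 mul r3 <- r4,r2: IF@10 ID@13 stall=2 (RAW on I4.r2 (WB@15)) EX@16 MEM@17 WB@18
I6 sub r2 <- r4,r2: IF@13 ID@16 stall=0 (-) EX@17 MEM@18 WB@19

Answer: 19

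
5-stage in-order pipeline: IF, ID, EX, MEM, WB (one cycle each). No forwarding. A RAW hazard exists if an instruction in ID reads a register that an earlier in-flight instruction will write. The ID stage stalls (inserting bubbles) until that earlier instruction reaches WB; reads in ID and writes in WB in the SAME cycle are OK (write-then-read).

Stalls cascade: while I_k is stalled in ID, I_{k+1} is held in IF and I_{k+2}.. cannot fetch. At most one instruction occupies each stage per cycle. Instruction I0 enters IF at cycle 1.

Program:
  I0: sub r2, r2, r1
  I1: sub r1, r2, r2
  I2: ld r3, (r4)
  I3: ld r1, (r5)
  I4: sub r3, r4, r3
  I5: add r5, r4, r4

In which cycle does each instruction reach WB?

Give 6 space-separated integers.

I0 sub r2 <- r2,r1: IF@1 ID@2 stall=0 (-) EX@3 MEM@4 WB@5
I1 sub r1 <- r2,r2: IF@2 ID@3 stall=2 (RAW on I0.r2 (WB@5)) EX@6 MEM@7 WB@8
I2 ld r3 <- r4: IF@3 ID@6 stall=0 (-) EX@7 MEM@8 WB@9
I3 ld r1 <- r5: IF@6 ID@7 stall=0 (-) EX@8 MEM@9 WB@10
I4 sub r3 <- r4,r3: IF@7 ID@8 stall=1 (RAW on I2.r3 (WB@9)) EX@10 MEM@11 WB@12
I5 add r5 <- r4,r4: IF@8 ID@10 stall=0 (-) EX@11 MEM@12 WB@13

Answer: 5 8 9 10 12 13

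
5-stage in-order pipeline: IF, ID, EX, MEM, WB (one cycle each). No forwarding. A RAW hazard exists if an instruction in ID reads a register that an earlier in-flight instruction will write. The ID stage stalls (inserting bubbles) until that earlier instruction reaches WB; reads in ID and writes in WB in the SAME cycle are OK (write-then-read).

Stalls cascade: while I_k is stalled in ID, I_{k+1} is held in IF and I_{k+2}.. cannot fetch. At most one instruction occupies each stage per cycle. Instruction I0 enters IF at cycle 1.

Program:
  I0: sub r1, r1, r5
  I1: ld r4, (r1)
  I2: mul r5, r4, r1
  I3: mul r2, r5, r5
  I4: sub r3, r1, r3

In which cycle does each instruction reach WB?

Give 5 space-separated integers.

Answer: 5 8 11 14 15

Derivation:
I0 sub r1 <- r1,r5: IF@1 ID@2 stall=0 (-) EX@3 MEM@4 WB@5
I1 ld r4 <- r1: IF@2 ID@3 stall=2 (RAW on I0.r1 (WB@5)) EX@6 MEM@7 WB@8
I2 mul r5 <- r4,r1: IF@3 ID@6 stall=2 (RAW on I1.r4 (WB@8)) EX@9 MEM@10 WB@11
I3 mul r2 <- r5,r5: IF@6 ID@9 stall=2 (RAW on I2.r5 (WB@11)) EX@12 MEM@13 WB@14
I4 sub r3 <- r1,r3: IF@9 ID@12 stall=0 (-) EX@13 MEM@14 WB@15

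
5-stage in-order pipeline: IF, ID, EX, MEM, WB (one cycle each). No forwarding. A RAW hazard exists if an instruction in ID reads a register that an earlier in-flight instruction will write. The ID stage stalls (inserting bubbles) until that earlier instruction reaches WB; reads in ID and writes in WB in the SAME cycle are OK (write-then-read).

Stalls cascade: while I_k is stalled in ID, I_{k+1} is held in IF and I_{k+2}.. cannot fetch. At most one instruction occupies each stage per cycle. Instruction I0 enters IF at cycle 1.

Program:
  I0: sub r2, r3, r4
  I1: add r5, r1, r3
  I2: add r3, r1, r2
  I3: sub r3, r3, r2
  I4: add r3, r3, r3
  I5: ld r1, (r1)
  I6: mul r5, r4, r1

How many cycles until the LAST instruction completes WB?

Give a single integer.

I0 sub r2 <- r3,r4: IF@1 ID@2 stall=0 (-) EX@3 MEM@4 WB@5
I1 add r5 <- r1,r3: IF@2 ID@3 stall=0 (-) EX@4 MEM@5 WB@6
I2 add r3 <- r1,r2: IF@3 ID@4 stall=1 (RAW on I0.r2 (WB@5)) EX@6 MEM@7 WB@8
I3 sub r3 <- r3,r2: IF@4 ID@6 stall=2 (RAW on I2.r3 (WB@8)) EX@9 MEM@10 WB@11
I4 add r3 <- r3,r3: IF@6 ID@9 stall=2 (RAW on I3.r3 (WB@11)) EX@12 MEM@13 WB@14
I5 ld r1 <- r1: IF@9 ID@12 stall=0 (-) EX@13 MEM@14 WB@15
I6 mul r5 <- r4,r1: IF@12 ID@13 stall=2 (RAW on I5.r1 (WB@15)) EX@16 MEM@17 WB@18

Answer: 18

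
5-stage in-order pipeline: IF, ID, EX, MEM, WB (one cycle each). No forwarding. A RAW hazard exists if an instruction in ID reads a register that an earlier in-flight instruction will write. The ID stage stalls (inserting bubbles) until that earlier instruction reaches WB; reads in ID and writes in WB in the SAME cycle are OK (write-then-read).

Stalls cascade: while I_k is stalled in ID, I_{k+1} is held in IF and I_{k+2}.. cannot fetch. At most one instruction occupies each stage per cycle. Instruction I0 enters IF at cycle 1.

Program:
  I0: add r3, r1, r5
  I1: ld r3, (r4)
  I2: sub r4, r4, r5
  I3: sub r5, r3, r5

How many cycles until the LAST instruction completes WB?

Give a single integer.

I0 add r3 <- r1,r5: IF@1 ID@2 stall=0 (-) EX@3 MEM@4 WB@5
I1 ld r3 <- r4: IF@2 ID@3 stall=0 (-) EX@4 MEM@5 WB@6
I2 sub r4 <- r4,r5: IF@3 ID@4 stall=0 (-) EX@5 MEM@6 WB@7
I3 sub r5 <- r3,r5: IF@4 ID@5 stall=1 (RAW on I1.r3 (WB@6)) EX@7 MEM@8 WB@9

Answer: 9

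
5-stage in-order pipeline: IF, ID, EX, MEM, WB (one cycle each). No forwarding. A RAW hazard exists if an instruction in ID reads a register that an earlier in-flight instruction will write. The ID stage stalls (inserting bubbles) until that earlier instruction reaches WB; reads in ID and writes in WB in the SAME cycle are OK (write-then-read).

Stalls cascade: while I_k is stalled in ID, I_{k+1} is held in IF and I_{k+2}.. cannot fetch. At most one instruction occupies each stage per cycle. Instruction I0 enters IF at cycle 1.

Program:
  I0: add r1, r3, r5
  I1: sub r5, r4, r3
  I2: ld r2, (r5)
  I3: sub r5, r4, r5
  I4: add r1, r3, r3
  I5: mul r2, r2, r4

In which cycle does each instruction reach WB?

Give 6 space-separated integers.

Answer: 5 6 9 10 11 12

Derivation:
I0 add r1 <- r3,r5: IF@1 ID@2 stall=0 (-) EX@3 MEM@4 WB@5
I1 sub r5 <- r4,r3: IF@2 ID@3 stall=0 (-) EX@4 MEM@5 WB@6
I2 ld r2 <- r5: IF@3 ID@4 stall=2 (RAW on I1.r5 (WB@6)) EX@7 MEM@8 WB@9
I3 sub r5 <- r4,r5: IF@4 ID@7 stall=0 (-) EX@8 MEM@9 WB@10
I4 add r1 <- r3,r3: IF@7 ID@8 stall=0 (-) EX@9 MEM@10 WB@11
I5 mul r2 <- r2,r4: IF@8 ID@9 stall=0 (-) EX@10 MEM@11 WB@12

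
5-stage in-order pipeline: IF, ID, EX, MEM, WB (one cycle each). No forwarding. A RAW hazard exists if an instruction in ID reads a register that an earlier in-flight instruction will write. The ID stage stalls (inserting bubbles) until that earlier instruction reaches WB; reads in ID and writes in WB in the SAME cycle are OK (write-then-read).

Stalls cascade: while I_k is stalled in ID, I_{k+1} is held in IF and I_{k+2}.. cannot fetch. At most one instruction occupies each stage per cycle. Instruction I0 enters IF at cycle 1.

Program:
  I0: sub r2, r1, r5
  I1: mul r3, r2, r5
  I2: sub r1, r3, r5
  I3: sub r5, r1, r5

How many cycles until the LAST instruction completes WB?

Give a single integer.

Answer: 14

Derivation:
I0 sub r2 <- r1,r5: IF@1 ID@2 stall=0 (-) EX@3 MEM@4 WB@5
I1 mul r3 <- r2,r5: IF@2 ID@3 stall=2 (RAW on I0.r2 (WB@5)) EX@6 MEM@7 WB@8
I2 sub r1 <- r3,r5: IF@3 ID@6 stall=2 (RAW on I1.r3 (WB@8)) EX@9 MEM@10 WB@11
I3 sub r5 <- r1,r5: IF@6 ID@9 stall=2 (RAW on I2.r1 (WB@11)) EX@12 MEM@13 WB@14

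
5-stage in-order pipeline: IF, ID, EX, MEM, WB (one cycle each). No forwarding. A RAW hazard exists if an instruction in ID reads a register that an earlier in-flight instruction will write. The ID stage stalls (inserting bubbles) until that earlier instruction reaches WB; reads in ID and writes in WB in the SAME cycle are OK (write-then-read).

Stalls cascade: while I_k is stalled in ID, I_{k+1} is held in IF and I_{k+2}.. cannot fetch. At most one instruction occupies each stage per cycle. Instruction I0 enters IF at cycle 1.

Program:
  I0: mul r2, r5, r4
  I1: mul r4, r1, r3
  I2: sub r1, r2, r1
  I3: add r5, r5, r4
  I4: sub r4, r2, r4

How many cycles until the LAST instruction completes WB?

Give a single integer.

Answer: 10

Derivation:
I0 mul r2 <- r5,r4: IF@1 ID@2 stall=0 (-) EX@3 MEM@4 WB@5
I1 mul r4 <- r1,r3: IF@2 ID@3 stall=0 (-) EX@4 MEM@5 WB@6
I2 sub r1 <- r2,r1: IF@3 ID@4 stall=1 (RAW on I0.r2 (WB@5)) EX@6 MEM@7 WB@8
I3 add r5 <- r5,r4: IF@4 ID@6 stall=0 (-) EX@7 MEM@8 WB@9
I4 sub r4 <- r2,r4: IF@6 ID@7 stall=0 (-) EX@8 MEM@9 WB@10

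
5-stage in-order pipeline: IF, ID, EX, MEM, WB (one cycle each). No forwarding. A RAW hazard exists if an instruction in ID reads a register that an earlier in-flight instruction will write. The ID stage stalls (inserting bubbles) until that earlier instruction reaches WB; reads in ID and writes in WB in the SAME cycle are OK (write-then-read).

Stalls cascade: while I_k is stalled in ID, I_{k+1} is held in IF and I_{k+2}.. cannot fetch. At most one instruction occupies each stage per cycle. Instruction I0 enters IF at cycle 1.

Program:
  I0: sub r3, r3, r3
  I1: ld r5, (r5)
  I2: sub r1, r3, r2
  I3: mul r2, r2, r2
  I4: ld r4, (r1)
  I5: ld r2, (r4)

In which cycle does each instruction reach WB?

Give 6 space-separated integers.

I0 sub r3 <- r3,r3: IF@1 ID@2 stall=0 (-) EX@3 MEM@4 WB@5
I1 ld r5 <- r5: IF@2 ID@3 stall=0 (-) EX@4 MEM@5 WB@6
I2 sub r1 <- r3,r2: IF@3 ID@4 stall=1 (RAW on I0.r3 (WB@5)) EX@6 MEM@7 WB@8
I3 mul r2 <- r2,r2: IF@4 ID@6 stall=0 (-) EX@7 MEM@8 WB@9
I4 ld r4 <- r1: IF@6 ID@7 stall=1 (RAW on I2.r1 (WB@8)) EX@9 MEM@10 WB@11
I5 ld r2 <- r4: IF@7 ID@9 stall=2 (RAW on I4.r4 (WB@11)) EX@12 MEM@13 WB@14

Answer: 5 6 8 9 11 14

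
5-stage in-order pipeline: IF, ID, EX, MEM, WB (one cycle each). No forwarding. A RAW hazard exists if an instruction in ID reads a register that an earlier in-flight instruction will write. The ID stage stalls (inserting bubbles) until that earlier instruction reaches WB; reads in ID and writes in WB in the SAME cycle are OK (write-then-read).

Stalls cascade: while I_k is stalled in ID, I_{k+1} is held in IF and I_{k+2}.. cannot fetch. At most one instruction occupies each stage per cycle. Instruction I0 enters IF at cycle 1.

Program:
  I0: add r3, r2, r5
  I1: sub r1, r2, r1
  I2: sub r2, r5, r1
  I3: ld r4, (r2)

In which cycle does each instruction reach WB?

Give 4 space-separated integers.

Answer: 5 6 9 12

Derivation:
I0 add r3 <- r2,r5: IF@1 ID@2 stall=0 (-) EX@3 MEM@4 WB@5
I1 sub r1 <- r2,r1: IF@2 ID@3 stall=0 (-) EX@4 MEM@5 WB@6
I2 sub r2 <- r5,r1: IF@3 ID@4 stall=2 (RAW on I1.r1 (WB@6)) EX@7 MEM@8 WB@9
I3 ld r4 <- r2: IF@4 ID@7 stall=2 (RAW on I2.r2 (WB@9)) EX@10 MEM@11 WB@12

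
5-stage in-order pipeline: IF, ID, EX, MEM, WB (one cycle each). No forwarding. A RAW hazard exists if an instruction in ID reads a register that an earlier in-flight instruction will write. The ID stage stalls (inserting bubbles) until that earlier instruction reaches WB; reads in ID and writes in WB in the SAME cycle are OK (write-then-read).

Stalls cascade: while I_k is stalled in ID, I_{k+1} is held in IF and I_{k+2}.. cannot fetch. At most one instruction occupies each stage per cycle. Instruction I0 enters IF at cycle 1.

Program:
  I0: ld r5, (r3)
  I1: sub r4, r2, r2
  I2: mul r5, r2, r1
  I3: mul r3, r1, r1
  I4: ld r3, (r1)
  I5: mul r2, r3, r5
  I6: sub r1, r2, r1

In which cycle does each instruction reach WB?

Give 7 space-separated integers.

I0 ld r5 <- r3: IF@1 ID@2 stall=0 (-) EX@3 MEM@4 WB@5
I1 sub r4 <- r2,r2: IF@2 ID@3 stall=0 (-) EX@4 MEM@5 WB@6
I2 mul r5 <- r2,r1: IF@3 ID@4 stall=0 (-) EX@5 MEM@6 WB@7
I3 mul r3 <- r1,r1: IF@4 ID@5 stall=0 (-) EX@6 MEM@7 WB@8
I4 ld r3 <- r1: IF@5 ID@6 stall=0 (-) EX@7 MEM@8 WB@9
I5 mul r2 <- r3,r5: IF@6 ID@7 stall=2 (RAW on I4.r3 (WB@9)) EX@10 MEM@11 WB@12
I6 sub r1 <- r2,r1: IF@7 ID@10 stall=2 (RAW on I5.r2 (WB@12)) EX@13 MEM@14 WB@15

Answer: 5 6 7 8 9 12 15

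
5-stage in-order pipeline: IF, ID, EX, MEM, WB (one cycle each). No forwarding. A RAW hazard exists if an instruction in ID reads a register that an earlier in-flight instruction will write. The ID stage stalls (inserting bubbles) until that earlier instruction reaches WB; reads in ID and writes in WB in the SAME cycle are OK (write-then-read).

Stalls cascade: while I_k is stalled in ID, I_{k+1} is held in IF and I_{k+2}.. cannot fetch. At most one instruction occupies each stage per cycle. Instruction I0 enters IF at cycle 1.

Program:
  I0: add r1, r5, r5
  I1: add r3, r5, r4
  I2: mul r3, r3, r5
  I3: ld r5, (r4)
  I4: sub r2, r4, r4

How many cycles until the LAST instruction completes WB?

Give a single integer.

Answer: 11

Derivation:
I0 add r1 <- r5,r5: IF@1 ID@2 stall=0 (-) EX@3 MEM@4 WB@5
I1 add r3 <- r5,r4: IF@2 ID@3 stall=0 (-) EX@4 MEM@5 WB@6
I2 mul r3 <- r3,r5: IF@3 ID@4 stall=2 (RAW on I1.r3 (WB@6)) EX@7 MEM@8 WB@9
I3 ld r5 <- r4: IF@4 ID@7 stall=0 (-) EX@8 MEM@9 WB@10
I4 sub r2 <- r4,r4: IF@7 ID@8 stall=0 (-) EX@9 MEM@10 WB@11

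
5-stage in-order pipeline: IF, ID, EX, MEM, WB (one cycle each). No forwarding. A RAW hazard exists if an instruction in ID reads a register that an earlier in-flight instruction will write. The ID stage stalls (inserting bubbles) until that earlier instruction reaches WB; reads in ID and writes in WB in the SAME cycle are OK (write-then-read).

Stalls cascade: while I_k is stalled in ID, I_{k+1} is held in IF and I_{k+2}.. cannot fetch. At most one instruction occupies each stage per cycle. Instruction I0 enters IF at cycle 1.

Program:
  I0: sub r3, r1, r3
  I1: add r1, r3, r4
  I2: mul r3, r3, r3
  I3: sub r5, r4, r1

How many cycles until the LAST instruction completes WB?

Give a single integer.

I0 sub r3 <- r1,r3: IF@1 ID@2 stall=0 (-) EX@3 MEM@4 WB@5
I1 add r1 <- r3,r4: IF@2 ID@3 stall=2 (RAW on I0.r3 (WB@5)) EX@6 MEM@7 WB@8
I2 mul r3 <- r3,r3: IF@3 ID@6 stall=0 (-) EX@7 MEM@8 WB@9
I3 sub r5 <- r4,r1: IF@6 ID@7 stall=1 (RAW on I1.r1 (WB@8)) EX@9 MEM@10 WB@11

Answer: 11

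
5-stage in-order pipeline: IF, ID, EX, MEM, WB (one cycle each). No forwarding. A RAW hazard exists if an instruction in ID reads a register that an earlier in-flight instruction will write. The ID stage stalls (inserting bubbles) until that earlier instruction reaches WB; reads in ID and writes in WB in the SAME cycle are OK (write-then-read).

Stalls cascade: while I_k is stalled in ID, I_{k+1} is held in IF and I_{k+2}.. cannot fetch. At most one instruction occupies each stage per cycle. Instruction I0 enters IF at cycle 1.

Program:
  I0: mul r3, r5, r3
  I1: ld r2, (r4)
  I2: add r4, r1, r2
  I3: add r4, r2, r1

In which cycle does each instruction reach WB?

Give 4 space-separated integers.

I0 mul r3 <- r5,r3: IF@1 ID@2 stall=0 (-) EX@3 MEM@4 WB@5
I1 ld r2 <- r4: IF@2 ID@3 stall=0 (-) EX@4 MEM@5 WB@6
I2 add r4 <- r1,r2: IF@3 ID@4 stall=2 (RAW on I1.r2 (WB@6)) EX@7 MEM@8 WB@9
I3 add r4 <- r2,r1: IF@4 ID@7 stall=0 (-) EX@8 MEM@9 WB@10

Answer: 5 6 9 10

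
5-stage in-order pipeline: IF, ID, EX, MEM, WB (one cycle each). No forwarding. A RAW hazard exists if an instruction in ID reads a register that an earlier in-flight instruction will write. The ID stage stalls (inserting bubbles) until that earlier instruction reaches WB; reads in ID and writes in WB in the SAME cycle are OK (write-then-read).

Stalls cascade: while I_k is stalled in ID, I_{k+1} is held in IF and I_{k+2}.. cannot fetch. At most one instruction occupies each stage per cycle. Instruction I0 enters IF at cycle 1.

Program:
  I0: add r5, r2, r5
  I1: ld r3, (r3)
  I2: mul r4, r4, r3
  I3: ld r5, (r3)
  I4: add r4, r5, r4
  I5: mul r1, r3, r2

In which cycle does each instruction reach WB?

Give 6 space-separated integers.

I0 add r5 <- r2,r5: IF@1 ID@2 stall=0 (-) EX@3 MEM@4 WB@5
I1 ld r3 <- r3: IF@2 ID@3 stall=0 (-) EX@4 MEM@5 WB@6
I2 mul r4 <- r4,r3: IF@3 ID@4 stall=2 (RAW on I1.r3 (WB@6)) EX@7 MEM@8 WB@9
I3 ld r5 <- r3: IF@4 ID@7 stall=0 (-) EX@8 MEM@9 WB@10
I4 add r4 <- r5,r4: IF@7 ID@8 stall=2 (RAW on I3.r5 (WB@10)) EX@11 MEM@12 WB@13
I5 mul r1 <- r3,r2: IF@8 ID@11 stall=0 (-) EX@12 MEM@13 WB@14

Answer: 5 6 9 10 13 14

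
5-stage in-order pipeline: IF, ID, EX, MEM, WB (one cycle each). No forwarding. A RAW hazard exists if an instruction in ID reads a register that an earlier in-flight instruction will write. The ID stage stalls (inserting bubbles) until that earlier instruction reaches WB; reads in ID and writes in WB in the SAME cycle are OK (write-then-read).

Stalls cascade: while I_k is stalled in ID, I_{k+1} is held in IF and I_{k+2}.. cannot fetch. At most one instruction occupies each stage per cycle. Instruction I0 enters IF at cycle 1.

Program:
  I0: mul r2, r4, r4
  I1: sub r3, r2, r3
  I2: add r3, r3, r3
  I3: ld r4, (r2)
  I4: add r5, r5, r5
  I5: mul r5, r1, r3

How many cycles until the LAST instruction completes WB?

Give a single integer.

I0 mul r2 <- r4,r4: IF@1 ID@2 stall=0 (-) EX@3 MEM@4 WB@5
I1 sub r3 <- r2,r3: IF@2 ID@3 stall=2 (RAW on I0.r2 (WB@5)) EX@6 MEM@7 WB@8
I2 add r3 <- r3,r3: IF@3 ID@6 stall=2 (RAW on I1.r3 (WB@8)) EX@9 MEM@10 WB@11
I3 ld r4 <- r2: IF@6 ID@9 stall=0 (-) EX@10 MEM@11 WB@12
I4 add r5 <- r5,r5: IF@9 ID@10 stall=0 (-) EX@11 MEM@12 WB@13
I5 mul r5 <- r1,r3: IF@10 ID@11 stall=0 (-) EX@12 MEM@13 WB@14

Answer: 14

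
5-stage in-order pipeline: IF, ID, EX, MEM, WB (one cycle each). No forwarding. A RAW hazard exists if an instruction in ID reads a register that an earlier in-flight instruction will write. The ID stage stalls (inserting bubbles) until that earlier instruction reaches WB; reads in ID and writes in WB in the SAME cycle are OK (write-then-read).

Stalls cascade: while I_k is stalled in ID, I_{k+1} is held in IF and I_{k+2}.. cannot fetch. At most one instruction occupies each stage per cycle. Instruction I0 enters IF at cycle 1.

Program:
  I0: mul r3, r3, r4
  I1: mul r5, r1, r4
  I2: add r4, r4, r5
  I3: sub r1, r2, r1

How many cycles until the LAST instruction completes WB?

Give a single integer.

I0 mul r3 <- r3,r4: IF@1 ID@2 stall=0 (-) EX@3 MEM@4 WB@5
I1 mul r5 <- r1,r4: IF@2 ID@3 stall=0 (-) EX@4 MEM@5 WB@6
I2 add r4 <- r4,r5: IF@3 ID@4 stall=2 (RAW on I1.r5 (WB@6)) EX@7 MEM@8 WB@9
I3 sub r1 <- r2,r1: IF@4 ID@7 stall=0 (-) EX@8 MEM@9 WB@10

Answer: 10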